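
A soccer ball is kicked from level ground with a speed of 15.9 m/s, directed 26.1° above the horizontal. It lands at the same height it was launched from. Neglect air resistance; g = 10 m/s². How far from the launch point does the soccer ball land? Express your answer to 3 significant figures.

20.0 m

Components: v_x = 15.9 cos 26.1° = 14.28 m/s, v_y = 15.9 sin 26.1° = 6.995 m/s.
Time of flight (same landing height): t = 2 v_y / g = 2 × 6.995 / 10 = 1.399 s.
Range: R = v_x · t = 14.28 × 1.399 = 20.0 m.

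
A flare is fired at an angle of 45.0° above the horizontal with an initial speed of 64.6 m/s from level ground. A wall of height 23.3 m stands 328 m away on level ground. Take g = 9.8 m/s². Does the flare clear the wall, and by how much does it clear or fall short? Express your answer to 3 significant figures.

Yes — it clears the wall by 52.1 m.

v_x = 64.6 cos 45.0° = 45.68 m/s; v_y0 = 64.6 sin 45.0° = 45.68 m/s.
Time to reach the wall: t = 328 / 45.68 = 7.180 s.
Height at that point: y = 45.68×7.180 − 4.900×7.180² = 75.38 m.
That is 75.38 − 23.3 = 52.1 m above the top of the wall, so the flare clears it.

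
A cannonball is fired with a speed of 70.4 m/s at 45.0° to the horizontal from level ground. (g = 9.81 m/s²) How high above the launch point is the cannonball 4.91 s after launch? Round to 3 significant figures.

126 m

v_y0 = 70.4 sin 45.0° = 49.78 m/s.
y(t) = v_y0 t − ½ g t² = 49.78×4.91 − 4.905×4.91² = 126 m.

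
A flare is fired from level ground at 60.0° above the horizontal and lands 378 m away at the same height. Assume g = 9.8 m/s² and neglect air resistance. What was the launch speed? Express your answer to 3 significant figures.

65.4 m/s

On level ground, R = v₀² sin(2θ) / g, so v₀ = √(R g / sin 2θ).
sin(2 × 60.0°) = 0.8660.
v₀ = √(378 × 9.8 / 0.8660) = √4278 = 65.4 m/s.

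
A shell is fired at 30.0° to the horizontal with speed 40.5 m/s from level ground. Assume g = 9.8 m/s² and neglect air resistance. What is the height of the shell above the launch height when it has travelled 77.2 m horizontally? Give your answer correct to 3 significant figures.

20.8 m

v_x = 40.5 cos 30.0° = 35.07 m/s, v_y0 = 40.5 sin 30.0° = 20.25 m/s.
Time to reach x = 77.2 m: t = x / v_x = 77.2 / 35.07 = 2.201 s.
y = v_y0 t − ½ g t² = 20.25×2.201 − 4.900×2.201² = 20.8 m.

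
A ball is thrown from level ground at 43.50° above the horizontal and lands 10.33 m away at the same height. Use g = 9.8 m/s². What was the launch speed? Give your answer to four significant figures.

On level ground, R = v₀² sin(2θ) / g, so v₀ = √(R g / sin 2θ).
sin(2 × 43.50°) = 0.9986.
v₀ = √(10.33 × 9.8 / 0.9986) = √101.38 = 10.07 m/s.

10.07 m/s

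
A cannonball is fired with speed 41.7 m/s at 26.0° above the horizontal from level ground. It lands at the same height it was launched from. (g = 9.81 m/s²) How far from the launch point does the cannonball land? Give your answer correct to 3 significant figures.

140 m

For level ground, R = v₀² sin(2θ) / g.
sin(2 × 26.0°) = sin 52.00° = 0.7880.
R = (41.7)² × 0.7880 / 9.81 = 140 m.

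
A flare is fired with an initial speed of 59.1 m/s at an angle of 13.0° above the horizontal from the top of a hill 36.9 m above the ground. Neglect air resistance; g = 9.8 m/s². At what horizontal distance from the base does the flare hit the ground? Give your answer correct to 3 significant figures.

Components: v_x = 59.1 cos 13.0° = 57.59 m/s, v_y = 59.1 sin 13.0° = 13.29 m/s.
Vertical: 0 = 36.9 + 13.29 t − ½(9.8) t² ⇒ 4.900 t² − 13.29 t − 36.9 = 0.
t = [13.29 + √(176.6 + 723.2)] / 9.800 = 4.417 s.
Horizontal: R = v_x · t = 57.59 × 4.417 = 254 m.

254 m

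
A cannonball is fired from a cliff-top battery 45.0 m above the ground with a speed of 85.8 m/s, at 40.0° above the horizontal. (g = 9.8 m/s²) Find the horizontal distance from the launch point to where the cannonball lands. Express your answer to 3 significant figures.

790 m

Components: v_x = 85.8 cos 40.0° = 65.73 m/s, v_y = 85.8 sin 40.0° = 55.15 m/s.
Vertical: 0 = 45.0 + 55.15 t − ½(9.8) t² ⇒ 4.900 t² − 55.15 t − 45.0 = 0.
t = [55.15 + √(3042 + 882.0)] / 9.800 = 12.02 s.
Horizontal: R = v_x · t = 65.73 × 12.02 = 790 m.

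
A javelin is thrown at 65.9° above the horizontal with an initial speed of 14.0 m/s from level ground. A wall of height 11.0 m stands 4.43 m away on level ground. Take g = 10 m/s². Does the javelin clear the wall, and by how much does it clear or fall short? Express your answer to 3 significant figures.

v_x = 14.0 cos 65.9° = 5.717 m/s; v_y0 = 14.0 sin 65.9° = 12.78 m/s.
Time to reach the wall: t = 4.43 / 5.717 = 0.7749 s.
Height at that point: y = 12.78×0.7749 − 5.000×0.7749² = 6.901 m.
That is 11.0 − 6.901 = 4.10 m below the top of the wall, so the javelin does not clear it.

No — it falls 4.10 m short of clearing the wall.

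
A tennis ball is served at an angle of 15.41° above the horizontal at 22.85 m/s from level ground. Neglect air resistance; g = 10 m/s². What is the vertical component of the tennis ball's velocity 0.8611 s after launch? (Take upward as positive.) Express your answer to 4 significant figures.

-2.539 m/s

Initial vertical component: v_y0 = 22.85 sin 15.41° = 6.0718 m/s.
v_y(t) = v_y0 − g t = 6.0718 − 10 × 0.8611 = -2.539 m/s.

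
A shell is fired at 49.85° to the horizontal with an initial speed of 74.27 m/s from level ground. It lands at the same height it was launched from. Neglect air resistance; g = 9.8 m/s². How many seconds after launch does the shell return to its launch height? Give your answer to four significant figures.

11.59 s

Vertical component: v_y = 74.27 sin 49.85° = 56.769 m/s.
For a projectile landing at launch height, time of flight is t = 2 v_y / g = 2 × 56.769 / 9.8 = 11.59 s.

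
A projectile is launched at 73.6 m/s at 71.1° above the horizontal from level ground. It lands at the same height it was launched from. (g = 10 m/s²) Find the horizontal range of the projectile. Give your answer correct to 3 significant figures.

Components: v_x = 73.6 cos 71.1° = 23.84 m/s, v_y = 73.6 sin 71.1° = 69.63 m/s.
Time of flight (same landing height): t = 2 v_y / g = 2 × 69.63 / 10 = 13.93 s.
Range: R = v_x · t = 23.84 × 13.93 = 332 m.

332 m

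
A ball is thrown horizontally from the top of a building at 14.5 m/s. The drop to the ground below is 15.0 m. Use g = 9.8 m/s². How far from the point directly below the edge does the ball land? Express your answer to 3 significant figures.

25.4 m

Initial vertical velocity is zero, so the fall time comes from h = ½ g t²: t = √(2 × 15.0 / 9.8) = 1.750 s.
Horizontal motion is uniform at 14.5 m/s, so x = 14.5 × 1.750 = 25.4 m.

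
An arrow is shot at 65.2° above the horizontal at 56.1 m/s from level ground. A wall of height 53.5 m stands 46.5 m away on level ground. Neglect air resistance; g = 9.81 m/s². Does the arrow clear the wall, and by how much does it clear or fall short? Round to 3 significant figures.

Yes — it clears the wall by 28.0 m.

v_x = 56.1 cos 65.2° = 23.53 m/s; v_y0 = 56.1 sin 65.2° = 50.93 m/s.
Time to reach the wall: t = 46.5 / 23.53 = 1.976 s.
Height at that point: y = 50.93×1.976 − 4.905×1.976² = 81.49 m.
That is 81.49 − 53.5 = 28.0 m above the top of the wall, so the arrow clears it.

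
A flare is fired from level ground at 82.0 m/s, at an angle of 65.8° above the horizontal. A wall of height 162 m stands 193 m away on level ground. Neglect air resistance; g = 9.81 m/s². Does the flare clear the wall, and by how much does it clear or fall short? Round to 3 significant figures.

Yes — it clears the wall by 106 m.

v_x = 82.0 cos 65.8° = 33.61 m/s; v_y0 = 82.0 sin 65.8° = 74.79 m/s.
Time to reach the wall: t = 193 / 33.61 = 5.742 s.
Height at that point: y = 74.79×5.742 − 4.905×5.742² = 267.7 m.
That is 267.7 − 162 = 106 m above the top of the wall, so the flare clears it.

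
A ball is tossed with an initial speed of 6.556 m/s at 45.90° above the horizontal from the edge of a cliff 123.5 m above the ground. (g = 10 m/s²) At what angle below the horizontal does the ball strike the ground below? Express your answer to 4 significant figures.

84.78°

v_x = 6.556 cos 45.90° = 4.5624 m/s.
At impact |v_y| = √(v_y0² + 2 g h) = √(4.7080² + 2×10×123.5) = 49.922 m/s.
Angle below horizontal = arctan(|v_y| / v_x) = arctan(49.922 / 4.5624) = 84.78°.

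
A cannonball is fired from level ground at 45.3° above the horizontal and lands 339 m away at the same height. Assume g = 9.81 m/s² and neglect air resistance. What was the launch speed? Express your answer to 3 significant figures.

57.7 m/s

On level ground, R = v₀² sin(2θ) / g, so v₀ = √(R g / sin 2θ).
sin(2 × 45.3°) = 0.9999.
v₀ = √(339 × 9.81 / 0.9999) = √3326 = 57.7 m/s.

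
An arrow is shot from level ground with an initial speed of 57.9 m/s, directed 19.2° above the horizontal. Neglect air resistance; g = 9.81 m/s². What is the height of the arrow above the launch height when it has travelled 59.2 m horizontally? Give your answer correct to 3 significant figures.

14.9 m

v_x = 57.9 cos 19.2° = 54.68 m/s, v_y0 = 57.9 sin 19.2° = 19.04 m/s.
Time to reach x = 59.2 m: t = x / v_x = 59.2 / 54.68 = 1.083 s.
y = v_y0 t − ½ g t² = 19.04×1.083 − 4.905×1.083² = 14.9 m.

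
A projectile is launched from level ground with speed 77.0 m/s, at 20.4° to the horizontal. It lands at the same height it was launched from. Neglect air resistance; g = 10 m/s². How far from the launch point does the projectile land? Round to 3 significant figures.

Components: v_x = 77.0 cos 20.4° = 72.17 m/s, v_y = 77.0 sin 20.4° = 26.84 m/s.
Time of flight (same landing height): t = 2 v_y / g = 2 × 26.84 / 10 = 5.368 s.
Range: R = v_x · t = 72.17 × 5.368 = 387 m.

387 m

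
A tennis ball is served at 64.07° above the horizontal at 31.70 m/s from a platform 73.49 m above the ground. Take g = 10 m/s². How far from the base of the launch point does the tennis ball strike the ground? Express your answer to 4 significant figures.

Components: v_x = 31.70 cos 64.07° = 13.862 m/s, v_y = 31.70 sin 64.07° = 28.509 m/s.
Vertical: 0 = 73.49 + 28.509 t − ½(10) t² ⇒ 5.000 t² − 28.509 t − 73.49 = 0.
t = [28.509 + √(812.76 + 1469.8)] / 10.00 = 7.6285 s.
Horizontal: R = v_x · t = 13.862 × 7.6285 = 105.7 m.

105.7 m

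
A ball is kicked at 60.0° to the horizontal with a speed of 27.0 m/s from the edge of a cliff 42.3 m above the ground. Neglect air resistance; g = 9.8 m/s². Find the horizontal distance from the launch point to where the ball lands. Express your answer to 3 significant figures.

83.3 m

Components: v_x = 27.0 cos 60.0° = 13.50 m/s, v_y = 27.0 sin 60.0° = 23.38 m/s.
Vertical: 0 = 42.3 + 23.38 t − ½(9.8) t² ⇒ 4.900 t² − 23.38 t − 42.3 = 0.
t = [23.38 + √(546.6 + 829.1)] / 9.800 = 6.170 s.
Horizontal: R = v_x · t = 13.50 × 6.170 = 83.3 m.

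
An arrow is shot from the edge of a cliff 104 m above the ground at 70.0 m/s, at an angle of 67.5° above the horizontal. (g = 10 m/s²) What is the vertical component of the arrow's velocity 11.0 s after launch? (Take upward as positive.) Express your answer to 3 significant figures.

Initial vertical component: v_y0 = 70.0 sin 67.5° = 64.67 m/s.
v_y(t) = v_y0 − g t = 64.67 − 10 × 11.0 = -45.3 m/s.

-45.3 m/s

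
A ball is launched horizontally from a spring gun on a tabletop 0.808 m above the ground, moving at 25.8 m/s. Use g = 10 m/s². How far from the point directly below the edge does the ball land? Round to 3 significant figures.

10.4 m

Initial vertical velocity is zero, so the fall time comes from h = ½ g t²: t = √(2 × 0.808 / 10) = 0.4020 s.
Horizontal motion is uniform at 25.8 m/s, so x = 25.8 × 0.4020 = 10.4 m.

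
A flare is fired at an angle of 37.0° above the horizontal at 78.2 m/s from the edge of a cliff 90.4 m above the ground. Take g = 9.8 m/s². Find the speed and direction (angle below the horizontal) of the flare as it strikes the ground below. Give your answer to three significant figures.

v_x = 78.2 cos 37.0° = 62.45 m/s (constant).
|v_y| at impact = √((47.06)² + 2×9.8×90.4) = 63.14 m/s.
Speed = √(62.45² + 63.14²) = 88.8 m/s; angle = arctan(63.14/62.45) = 45.3° below horizontal.

88.8 m/s at 45.3° below the horizontal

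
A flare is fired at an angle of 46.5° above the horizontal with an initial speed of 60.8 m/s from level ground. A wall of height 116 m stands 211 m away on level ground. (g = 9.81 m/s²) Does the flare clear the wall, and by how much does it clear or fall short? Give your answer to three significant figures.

v_x = 60.8 cos 46.5° = 41.85 m/s; v_y0 = 60.8 sin 46.5° = 44.10 m/s.
Time to reach the wall: t = 211 / 41.85 = 5.042 s.
Height at that point: y = 44.10×5.042 − 4.905×5.042² = 97.66 m.
That is 116 − 97.66 = 18.3 m below the top of the wall, so the flare does not clear it.

No — it falls 18.3 m short of clearing the wall.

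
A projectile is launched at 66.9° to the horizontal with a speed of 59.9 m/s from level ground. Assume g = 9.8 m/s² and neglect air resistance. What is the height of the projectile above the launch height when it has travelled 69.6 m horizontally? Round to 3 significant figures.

v_x = 59.9 cos 66.9° = 23.50 m/s, v_y0 = 59.9 sin 66.9° = 55.10 m/s.
Time to reach x = 69.6 m: t = x / v_x = 69.6 / 23.50 = 2.962 s.
y = v_y0 t − ½ g t² = 55.10×2.962 − 4.900×2.962² = 120 m.

120 m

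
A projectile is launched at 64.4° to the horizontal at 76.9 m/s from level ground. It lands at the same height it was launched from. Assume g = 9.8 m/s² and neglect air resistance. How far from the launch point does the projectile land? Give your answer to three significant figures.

Components: v_x = 76.9 cos 64.4° = 33.23 m/s, v_y = 76.9 sin 64.4° = 69.35 m/s.
Time of flight (same landing height): t = 2 v_y / g = 2 × 69.35 / 9.8 = 14.15 s.
Range: R = v_x · t = 33.23 × 14.15 = 470 m.

470 m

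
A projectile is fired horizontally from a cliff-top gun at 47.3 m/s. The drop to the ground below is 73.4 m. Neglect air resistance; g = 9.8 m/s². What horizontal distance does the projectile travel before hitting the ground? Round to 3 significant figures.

183 m

Initial vertical velocity is zero, so the fall time comes from h = ½ g t²: t = √(2 × 73.4 / 9.8) = 3.870 s.
Horizontal motion is uniform at 47.3 m/s, so x = 47.3 × 3.870 = 183 m.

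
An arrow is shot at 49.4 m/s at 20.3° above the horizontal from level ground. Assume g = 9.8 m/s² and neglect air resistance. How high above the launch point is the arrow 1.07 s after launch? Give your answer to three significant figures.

v_y0 = 49.4 sin 20.3° = 17.14 m/s.
y(t) = v_y0 t − ½ g t² = 17.14×1.07 − 4.900×1.07² = 12.7 m.

12.7 m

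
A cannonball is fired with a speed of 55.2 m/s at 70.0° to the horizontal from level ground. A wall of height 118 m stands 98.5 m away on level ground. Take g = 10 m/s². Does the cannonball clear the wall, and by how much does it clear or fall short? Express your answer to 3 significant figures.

v_x = 55.2 cos 70.0° = 18.88 m/s; v_y0 = 55.2 sin 70.0° = 51.87 m/s.
Time to reach the wall: t = 98.5 / 18.88 = 5.217 s.
Height at that point: y = 51.87×5.217 − 5.000×5.217² = 134.5 m.
That is 134.5 − 118 = 16.5 m above the top of the wall, so the cannonball clears it.

Yes — it clears the wall by 16.5 m.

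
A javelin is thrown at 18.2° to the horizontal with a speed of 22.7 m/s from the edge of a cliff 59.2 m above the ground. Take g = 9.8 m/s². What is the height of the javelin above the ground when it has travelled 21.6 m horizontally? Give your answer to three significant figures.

v_x = 22.7 cos 18.2° = 21.56 m/s, v_y0 = 22.7 sin 18.2° = 7.090 m/s.
Time to reach x = 21.6 m: t = x / v_x = 21.6 / 21.56 = 1.002 s.
y = 59.2 + v_y0 t − ½ g t² = 59.2 + 7.090×1.002 − 4.900×1.002² = 61.4 m.

61.4 m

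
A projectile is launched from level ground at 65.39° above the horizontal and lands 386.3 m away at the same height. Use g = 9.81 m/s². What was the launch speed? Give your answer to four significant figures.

On level ground, R = v₀² sin(2θ) / g, so v₀ = √(R g / sin 2θ).
sin(2 × 65.39°) = 0.7572.
v₀ = √(386.3 × 9.81 / 0.7572) = √5004.8 = 70.74 m/s.

70.74 m/s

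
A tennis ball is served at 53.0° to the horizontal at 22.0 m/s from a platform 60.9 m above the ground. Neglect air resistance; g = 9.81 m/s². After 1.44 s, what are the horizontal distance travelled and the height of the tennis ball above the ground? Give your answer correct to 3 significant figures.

x = 19.1 m, y = 76.0 m

v_x = 22.0 cos 53.0° = 13.24 m/s; v_y0 = 22.0 sin 53.0° = 17.57 m/s.
x = v_x t = 13.24 × 1.44 = 19.1 m.
y = 60.9 + v_y0 t − ½ g t² = 76.0 m.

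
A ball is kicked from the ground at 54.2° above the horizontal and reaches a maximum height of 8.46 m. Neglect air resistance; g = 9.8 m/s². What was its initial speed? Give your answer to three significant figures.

At maximum height v_y = 0, so (v₀ sin θ)² = 2 g H.
v₀ sin 54.2° = √(2 × 9.8 × 8.46) = 12.88 m/s.
v₀ = 12.88 / sin 54.2° = 12.88 / 0.8111 = 15.9 m/s.

15.9 m/s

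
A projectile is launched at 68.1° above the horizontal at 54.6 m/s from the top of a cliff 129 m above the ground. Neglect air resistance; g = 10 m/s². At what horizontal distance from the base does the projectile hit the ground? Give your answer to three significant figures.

249 m

Components: v_x = 54.6 cos 68.1° = 20.37 m/s, v_y = 54.6 sin 68.1° = 50.66 m/s.
Vertical: 0 = 129 + 50.66 t − ½(10) t² ⇒ 5.000 t² − 50.66 t − 129 = 0.
t = [50.66 + √(2566 + 2580)] / 10.00 = 12.24 s.
Horizontal: R = v_x · t = 20.37 × 12.24 = 249 m.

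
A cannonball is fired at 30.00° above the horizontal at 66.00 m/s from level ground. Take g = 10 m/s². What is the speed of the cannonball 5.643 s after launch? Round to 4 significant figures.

v_x = 66.00 cos 30.00° = 57.158 m/s (constant).
v_y(t) = 66.00 sin 30.00° − g t = 33.000 − 10 × 5.643 = -23.430 m/s.
Speed = √(v_x² + v_y²) = √(3267.0 + 548.96) = 61.77 m/s.

61.77 m/s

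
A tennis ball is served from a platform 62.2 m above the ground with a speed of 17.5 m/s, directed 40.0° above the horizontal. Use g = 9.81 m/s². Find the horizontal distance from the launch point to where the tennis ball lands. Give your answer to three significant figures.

65.5 m

Components: v_x = 17.5 cos 40.0° = 13.41 m/s, v_y = 17.5 sin 40.0° = 11.25 m/s.
Vertical: 0 = 62.2 + 11.25 t − ½(9.81) t² ⇒ 4.905 t² − 11.25 t − 62.2 = 0.
t = [11.25 + √(126.6 + 1220)] / 9.810 = 4.887 s.
Horizontal: R = v_x · t = 13.41 × 4.887 = 65.5 m.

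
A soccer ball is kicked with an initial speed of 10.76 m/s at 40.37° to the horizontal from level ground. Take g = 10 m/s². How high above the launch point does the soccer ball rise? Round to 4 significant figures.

Vertical component of launch velocity: v_y = 10.76 sin 40.37° = 6.9695 m/s.
At the highest point the vertical velocity is zero, so v_y² = 2 g h_max.
h_max = (6.9695)² / (2 × 10) = 48.574 / 20.00 = 2.429 m.

2.429 m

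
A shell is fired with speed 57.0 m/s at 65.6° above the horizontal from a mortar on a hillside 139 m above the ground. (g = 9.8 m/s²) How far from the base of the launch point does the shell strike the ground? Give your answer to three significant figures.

Components: v_x = 57.0 cos 65.6° = 23.55 m/s, v_y = 57.0 sin 65.6° = 51.91 m/s.
Vertical: 0 = 139 + 51.91 t − ½(9.8) t² ⇒ 4.900 t² − 51.91 t − 139 = 0.
t = [51.91 + √(2695 + 2724)] / 9.800 = 12.81 s.
Horizontal: R = v_x · t = 23.55 × 12.81 = 302 m.

302 m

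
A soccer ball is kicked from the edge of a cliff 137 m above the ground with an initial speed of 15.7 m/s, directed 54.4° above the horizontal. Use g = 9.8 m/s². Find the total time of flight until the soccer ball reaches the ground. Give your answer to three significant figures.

6.75 s

Vertical component: v_y = 15.7 sin 54.4° = 12.77 m/s.
Taking up as positive with launch at y = 137 m, landing at y = 0: 0 = 137 + 12.77 t − ½(9.8) t².
Solving 4.900 t² − 12.77 t − 137 = 0 gives t = [12.77 + √(12.77² + 4·4.900·137)] / 9.800 = 6.75 s.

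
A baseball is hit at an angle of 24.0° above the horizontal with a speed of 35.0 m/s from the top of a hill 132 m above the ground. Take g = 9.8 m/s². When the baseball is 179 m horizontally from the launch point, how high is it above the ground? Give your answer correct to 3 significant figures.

58.1 m

v_x = 35.0 cos 24.0° = 31.97 m/s, v_y0 = 35.0 sin 24.0° = 14.24 m/s.
Time to reach x = 179 m: t = x / v_x = 179 / 31.97 = 5.599 s.
y = 132 + v_y0 t − ½ g t² = 132 + 14.24×5.599 − 4.900×5.599² = 58.1 m.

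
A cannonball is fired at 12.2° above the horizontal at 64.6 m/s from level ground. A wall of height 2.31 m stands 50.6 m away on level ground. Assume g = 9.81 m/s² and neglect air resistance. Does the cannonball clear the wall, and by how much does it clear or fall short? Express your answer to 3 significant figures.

v_x = 64.6 cos 12.2° = 63.14 m/s; v_y0 = 64.6 sin 12.2° = 13.65 m/s.
Time to reach the wall: t = 50.6 / 63.14 = 0.8014 s.
Height at that point: y = 13.65×0.8014 − 4.905×0.8014² = 7.789 m.
That is 7.789 − 2.31 = 5.48 m above the top of the wall, so the cannonball clears it.

Yes — it clears the wall by 5.48 m.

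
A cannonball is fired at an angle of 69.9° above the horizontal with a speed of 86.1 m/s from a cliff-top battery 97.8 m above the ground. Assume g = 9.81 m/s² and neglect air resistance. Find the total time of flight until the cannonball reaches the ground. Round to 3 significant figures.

17.6 s

Vertical component: v_y = 86.1 sin 69.9° = 80.86 m/s.
Taking up as positive with launch at y = 97.8 m, landing at y = 0: 0 = 97.8 + 80.86 t − ½(9.81) t².
Solving 4.905 t² − 80.86 t − 97.8 = 0 gives t = [80.86 + √(80.86² + 4·4.905·97.8)] / 9.810 = 17.6 s.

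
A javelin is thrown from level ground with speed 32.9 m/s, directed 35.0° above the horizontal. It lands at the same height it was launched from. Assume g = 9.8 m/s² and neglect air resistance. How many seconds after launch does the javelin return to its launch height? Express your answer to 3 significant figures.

3.85 s

Vertical component: v_y = 32.9 sin 35.0° = 18.87 m/s.
For a projectile landing at launch height, time of flight is t = 2 v_y / g = 2 × 18.87 / 9.8 = 3.85 s.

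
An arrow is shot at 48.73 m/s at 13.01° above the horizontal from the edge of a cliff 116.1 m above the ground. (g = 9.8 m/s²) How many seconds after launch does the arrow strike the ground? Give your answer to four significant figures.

6.114 s

Vertical component: v_y = 48.73 sin 13.01° = 10.970 m/s.
Taking up as positive with launch at y = 116.1 m, landing at y = 0: 0 = 116.1 + 10.970 t − ½(9.8) t².
Solving 4.900 t² − 10.970 t − 116.1 = 0 gives t = [10.970 + √(10.970² + 4·4.900·116.1)] / 9.800 = 6.114 s.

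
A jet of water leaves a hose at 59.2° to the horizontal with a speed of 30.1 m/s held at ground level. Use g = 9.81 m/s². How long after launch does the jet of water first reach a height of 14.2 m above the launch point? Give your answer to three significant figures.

v_y0 = 30.1 sin 59.2° = 25.85 m/s.
Set y = v_y0 t − ½ g t² = 14.2: 4.905 t² − 25.85 t + 14.2 = 0.
t = [25.85 ± √(668.2 − 278.6)] / 9.81 = (25.85 ± 19.74) / 9.81, giving t = 0.623 s or t = 4.65 s.
The jet of water is on the way up at the first time, so t = 0.623 s.

0.623 s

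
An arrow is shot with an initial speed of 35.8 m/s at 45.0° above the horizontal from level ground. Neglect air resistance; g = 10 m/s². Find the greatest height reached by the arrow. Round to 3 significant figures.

32.0 m

Vertical component of launch velocity: v_y = 35.8 sin 45.0° = 25.31 m/s.
At the highest point the vertical velocity is zero, so v_y² = 2 g h_max.
h_max = (25.31)² / (2 × 10) = 640.6 / 20.00 = 32.0 m.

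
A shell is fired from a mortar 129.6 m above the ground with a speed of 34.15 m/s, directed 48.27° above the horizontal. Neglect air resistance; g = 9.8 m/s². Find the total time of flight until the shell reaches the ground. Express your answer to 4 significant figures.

8.364 s

Vertical component: v_y = 34.15 sin 48.27° = 25.486 m/s.
Taking up as positive with launch at y = 129.6 m, landing at y = 0: 0 = 129.6 + 25.486 t − ½(9.8) t².
Solving 4.900 t² − 25.486 t − 129.6 = 0 gives t = [25.486 + √(25.486² + 4·4.900·129.6)] / 9.800 = 8.364 s.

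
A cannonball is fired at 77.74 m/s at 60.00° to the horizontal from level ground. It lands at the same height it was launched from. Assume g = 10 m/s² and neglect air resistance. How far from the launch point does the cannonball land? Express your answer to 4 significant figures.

For level ground, R = v₀² sin(2θ) / g.
sin(2 × 60.00°) = sin 120.00° = 0.8660.
R = (77.74)² × 0.8660 / 10 = 523.4 m.

523.4 m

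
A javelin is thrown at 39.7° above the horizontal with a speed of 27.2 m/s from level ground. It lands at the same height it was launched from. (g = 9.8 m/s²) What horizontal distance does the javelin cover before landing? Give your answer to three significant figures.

For level ground, R = v₀² sin(2θ) / g.
sin(2 × 39.7°) = sin 79.40° = 0.9829.
R = (27.2)² × 0.9829 / 9.8 = 74.2 m.

74.2 m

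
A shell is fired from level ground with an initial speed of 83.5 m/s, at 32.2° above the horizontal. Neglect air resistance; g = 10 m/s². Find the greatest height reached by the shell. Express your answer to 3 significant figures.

Vertical component of launch velocity: v_y = 83.5 sin 32.2° = 44.50 m/s.
At the highest point the vertical velocity is zero, so v_y² = 2 g h_max.
h_max = (44.50)² / (2 × 10) = 1980 / 20.00 = 99.0 m.

99.0 m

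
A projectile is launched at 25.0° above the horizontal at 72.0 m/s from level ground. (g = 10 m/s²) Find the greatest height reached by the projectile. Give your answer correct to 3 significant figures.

Vertical component of launch velocity: v_y = 72.0 sin 25.0° = 30.43 m/s.
At the highest point the vertical velocity is zero, so v_y² = 2 g h_max.
h_max = (30.43)² / (2 × 10) = 926.0 / 20.00 = 46.3 m.

46.3 m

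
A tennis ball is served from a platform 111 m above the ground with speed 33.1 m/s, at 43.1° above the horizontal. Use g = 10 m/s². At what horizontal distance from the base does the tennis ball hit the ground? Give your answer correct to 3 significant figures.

Components: v_x = 33.1 cos 43.1° = 24.17 m/s, v_y = 33.1 sin 43.1° = 22.62 m/s.
Vertical: 0 = 111 + 22.62 t − ½(10) t² ⇒ 5.000 t² − 22.62 t − 111 = 0.
t = [22.62 + √(511.7 + 2220)] / 10.00 = 7.489 s.
Horizontal: R = v_x · t = 24.17 × 7.489 = 181 m.

181 m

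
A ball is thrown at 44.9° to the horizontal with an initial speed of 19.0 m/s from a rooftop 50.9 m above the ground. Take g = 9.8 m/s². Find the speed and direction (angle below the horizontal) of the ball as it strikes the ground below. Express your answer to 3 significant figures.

36.9 m/s at 68.6° below the horizontal

v_x = 19.0 cos 44.9° = 13.46 m/s (constant).
|v_y| at impact = √((13.41)² + 2×9.8×50.9) = 34.31 m/s.
Speed = √(13.46² + 34.31²) = 36.9 m/s; angle = arctan(34.31/13.46) = 68.6° below horizontal.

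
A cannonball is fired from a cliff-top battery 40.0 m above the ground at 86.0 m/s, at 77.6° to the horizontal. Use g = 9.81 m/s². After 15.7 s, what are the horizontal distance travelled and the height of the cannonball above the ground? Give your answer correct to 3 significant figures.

x = 290 m, y = 150 m

v_x = 86.0 cos 77.6° = 18.47 m/s; v_y0 = 86.0 sin 77.6° = 83.99 m/s.
x = v_x t = 18.47 × 15.7 = 290 m.
y = 40.0 + v_y0 t − ½ g t² = 150 m.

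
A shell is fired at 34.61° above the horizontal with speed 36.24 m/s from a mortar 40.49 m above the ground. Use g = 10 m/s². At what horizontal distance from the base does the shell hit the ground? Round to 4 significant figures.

Components: v_x = 36.24 cos 34.61° = 29.827 m/s, v_y = 36.24 sin 34.61° = 20.584 m/s.
Vertical: 0 = 40.49 + 20.584 t − ½(10) t² ⇒ 5.000 t² − 20.584 t − 40.49 = 0.
t = [20.584 + √(423.70 + 809.80)] / 10.00 = 5.5705 s.
Horizontal: R = v_x · t = 29.827 × 5.5705 = 166.2 m.

166.2 m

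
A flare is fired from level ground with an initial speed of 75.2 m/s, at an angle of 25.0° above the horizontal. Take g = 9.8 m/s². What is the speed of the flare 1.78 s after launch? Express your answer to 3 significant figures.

69.6 m/s

v_x = 75.2 cos 25.0° = 68.15 m/s (constant).
v_y(t) = 75.2 sin 25.0° − g t = 31.78 − 9.8 × 1.78 = 14.34 m/s.
Speed = √(v_x² + v_y²) = √(4644 + 205.6) = 69.6 m/s.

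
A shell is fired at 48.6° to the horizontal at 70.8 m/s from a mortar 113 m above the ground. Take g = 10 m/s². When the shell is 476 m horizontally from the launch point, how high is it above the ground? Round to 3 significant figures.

136 m

v_x = 70.8 cos 48.6° = 46.82 m/s, v_y0 = 70.8 sin 48.6° = 53.11 m/s.
Time to reach x = 476 m: t = x / v_x = 476 / 46.82 = 10.17 s.
y = 113 + v_y0 t − ½ g t² = 113 + 53.11×10.17 − 5.000×10.17² = 136 m.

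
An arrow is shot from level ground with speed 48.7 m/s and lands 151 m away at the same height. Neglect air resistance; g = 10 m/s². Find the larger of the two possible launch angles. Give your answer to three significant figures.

Level-ground range: R = v₀² sin(2θ)/g ⇒ sin 2θ = R g / v₀² = 151×10/48.7² = 0.6367.
2θ = arcsin(0.6367) = 39.55° or 180° − 39.55° = 140.45°.
So θ = 19.8° or θ = 70.2°.

70.2°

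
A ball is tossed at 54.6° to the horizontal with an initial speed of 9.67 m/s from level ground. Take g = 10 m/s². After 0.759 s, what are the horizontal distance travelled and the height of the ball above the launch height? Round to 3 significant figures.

v_x = 9.67 cos 54.6° = 5.602 m/s; v_y0 = 9.67 sin 54.6° = 7.882 m/s.
x = v_x t = 5.602 × 0.759 = 4.25 m.
y = v_y0 t − ½ g t² = 7.882×0.759 − 5.000×0.759² = 3.10 m.

x = 4.25 m, y = 3.10 m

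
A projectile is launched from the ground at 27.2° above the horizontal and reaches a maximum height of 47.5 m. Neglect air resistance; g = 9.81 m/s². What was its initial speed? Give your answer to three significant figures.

At maximum height v_y = 0, so (v₀ sin θ)² = 2 g H.
v₀ sin 27.2° = √(2 × 9.81 × 47.5) = 30.53 m/s.
v₀ = 30.53 / sin 27.2° = 30.53 / 0.4571 = 66.8 m/s.

66.8 m/s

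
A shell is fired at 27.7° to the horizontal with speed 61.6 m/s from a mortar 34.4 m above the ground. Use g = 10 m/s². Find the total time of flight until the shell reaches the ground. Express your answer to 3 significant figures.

Vertical component: v_y = 61.6 sin 27.7° = 28.63 m/s.
Taking up as positive with launch at y = 34.4 m, landing at y = 0: 0 = 34.4 + 28.63 t − ½(10) t².
Solving 5.000 t² − 28.63 t − 34.4 = 0 gives t = [28.63 + √(28.63² + 4·5.000·34.4)] / 10.00 = 6.75 s.

6.75 s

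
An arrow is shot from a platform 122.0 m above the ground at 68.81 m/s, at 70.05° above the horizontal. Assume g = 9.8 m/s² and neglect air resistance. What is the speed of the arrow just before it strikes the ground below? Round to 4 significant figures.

84.42 m/s

v_x = 68.81 cos 70.05° = 23.478 m/s is unchanged throughout.
For the vertical component, v_y² = v_y0² + 2 g h = (64.681)² + 2×9.8×122.0 = 6574.8, so |v_y| = 81.085 m/s.
Impact speed = √(v_x² + v_y²) = √(551.22 + 6574.8) = 84.42 m/s.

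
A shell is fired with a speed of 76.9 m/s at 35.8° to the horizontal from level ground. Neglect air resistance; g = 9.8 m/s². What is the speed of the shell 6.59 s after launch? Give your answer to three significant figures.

65.4 m/s

v_x = 76.9 cos 35.8° = 62.37 m/s (constant).
v_y(t) = 76.9 sin 35.8° − g t = 44.98 − 9.8 × 6.59 = -19.60 m/s.
Speed = √(v_x² + v_y²) = √(3890 + 384.2) = 65.4 m/s.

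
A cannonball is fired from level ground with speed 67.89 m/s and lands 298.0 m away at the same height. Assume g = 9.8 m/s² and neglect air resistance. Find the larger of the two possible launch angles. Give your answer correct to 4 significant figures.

Level-ground range: R = v₀² sin(2θ)/g ⇒ sin 2θ = R g / v₀² = 298.0×9.8/67.89² = 0.6336.
2θ = arcsin(0.6336) = 39.316° or 180° − 39.316° = 140.684°.
So θ = 19.66° or θ = 70.34°.

70.34°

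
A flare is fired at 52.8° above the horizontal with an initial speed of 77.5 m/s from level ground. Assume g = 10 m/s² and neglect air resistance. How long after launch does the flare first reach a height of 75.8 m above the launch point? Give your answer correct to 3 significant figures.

v_y0 = 77.5 sin 52.8° = 61.73 m/s.
Set y = v_y0 t − ½ g t² = 75.8: 5.000 t² − 61.73 t + 75.8 = 0.
t = [61.73 ± √(3811 − 1516)] / 10 = (61.73 ± 47.91) / 10, giving t = 1.38 s or t = 11.0 s.
The flare is on the way up at the first time, so t = 1.38 s.

1.38 s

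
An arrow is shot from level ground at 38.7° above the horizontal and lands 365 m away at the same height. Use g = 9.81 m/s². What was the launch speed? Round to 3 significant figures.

60.6 m/s

On level ground, R = v₀² sin(2θ) / g, so v₀ = √(R g / sin 2θ).
sin(2 × 38.7°) = 0.9759.
v₀ = √(365 × 9.81 / 0.9759) = √3669 = 60.6 m/s.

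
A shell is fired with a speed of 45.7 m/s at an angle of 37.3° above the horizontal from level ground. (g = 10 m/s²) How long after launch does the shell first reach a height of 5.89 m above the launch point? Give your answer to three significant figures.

0.222 s

v_y0 = 45.7 sin 37.3° = 27.69 m/s.
Set y = v_y0 t − ½ g t² = 5.89: 5.000 t² − 27.69 t + 5.89 = 0.
t = [27.69 ± √(766.7 − 117.8)] / 10 = (27.69 ± 25.47) / 10, giving t = 0.222 s or t = 5.32 s.
The shell is on the way up at the first time, so t = 0.222 s.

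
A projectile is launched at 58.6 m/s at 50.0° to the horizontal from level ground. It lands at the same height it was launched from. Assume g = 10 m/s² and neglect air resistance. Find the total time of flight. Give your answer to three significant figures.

8.98 s

Vertical component: v_y = 58.6 sin 50.0° = 44.89 m/s.
For a projectile landing at launch height, time of flight is t = 2 v_y / g = 2 × 44.89 / 10 = 8.98 s.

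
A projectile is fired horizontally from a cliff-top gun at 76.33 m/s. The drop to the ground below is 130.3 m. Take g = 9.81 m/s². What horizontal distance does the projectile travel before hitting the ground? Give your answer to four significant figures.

Initial vertical velocity is zero, so the fall time comes from h = ½ g t²: t = √(2 × 130.3 / 9.81) = 5.1541 s.
Horizontal motion is uniform at 76.33 m/s, so x = 76.33 × 5.1541 = 393.4 m.

393.4 m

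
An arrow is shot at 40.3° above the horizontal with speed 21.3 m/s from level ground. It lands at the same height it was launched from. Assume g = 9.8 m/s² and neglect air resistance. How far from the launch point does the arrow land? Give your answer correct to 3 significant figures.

Components: v_x = 21.3 cos 40.3° = 16.24 m/s, v_y = 21.3 sin 40.3° = 13.78 m/s.
Time of flight (same landing height): t = 2 v_y / g = 2 × 13.78 / 9.8 = 2.812 s.
Range: R = v_x · t = 16.24 × 2.812 = 45.7 m.

45.7 m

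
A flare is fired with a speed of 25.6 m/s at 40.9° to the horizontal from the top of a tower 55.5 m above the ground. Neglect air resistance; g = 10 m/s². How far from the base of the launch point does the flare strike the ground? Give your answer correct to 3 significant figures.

105 m

Components: v_x = 25.6 cos 40.9° = 19.35 m/s, v_y = 25.6 sin 40.9° = 16.76 m/s.
Vertical: 0 = 55.5 + 16.76 t − ½(10) t² ⇒ 5.000 t² − 16.76 t − 55.5 = 0.
t = [16.76 + √(280.9 + 1110)] / 10.00 = 5.405 s.
Horizontal: R = v_x · t = 19.35 × 5.405 = 105 m.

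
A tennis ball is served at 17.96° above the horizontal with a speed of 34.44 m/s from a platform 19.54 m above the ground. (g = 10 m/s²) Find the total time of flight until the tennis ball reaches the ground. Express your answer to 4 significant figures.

3.306 s

Vertical component: v_y = 34.44 sin 17.96° = 10.620 m/s.
Taking up as positive with launch at y = 19.54 m, landing at y = 0: 0 = 19.54 + 10.620 t − ½(10) t².
Solving 5.000 t² − 10.620 t − 19.54 = 0 gives t = [10.620 + √(10.620² + 4·5.000·19.54)] / 10.00 = 3.306 s.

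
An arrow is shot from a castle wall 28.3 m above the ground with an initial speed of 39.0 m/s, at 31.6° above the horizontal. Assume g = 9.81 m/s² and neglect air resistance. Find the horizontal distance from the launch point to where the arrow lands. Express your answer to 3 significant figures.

175 m

Components: v_x = 39.0 cos 31.6° = 33.22 m/s, v_y = 39.0 sin 31.6° = 20.44 m/s.
Vertical: 0 = 28.3 + 20.44 t − ½(9.81) t² ⇒ 4.905 t² − 20.44 t − 28.3 = 0.
t = [20.44 + √(417.8 + 555.2)] / 9.810 = 5.263 s.
Horizontal: R = v_x · t = 33.22 × 5.263 = 175 m.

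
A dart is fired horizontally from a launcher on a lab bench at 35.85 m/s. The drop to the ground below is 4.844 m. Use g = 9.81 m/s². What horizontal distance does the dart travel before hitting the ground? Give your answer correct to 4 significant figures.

Initial vertical velocity is zero, so the fall time comes from h = ½ g t²: t = √(2 × 4.844 / 9.81) = 0.99376 s.
Horizontal motion is uniform at 35.85 m/s, so x = 35.85 × 0.99376 = 35.63 m.

35.63 m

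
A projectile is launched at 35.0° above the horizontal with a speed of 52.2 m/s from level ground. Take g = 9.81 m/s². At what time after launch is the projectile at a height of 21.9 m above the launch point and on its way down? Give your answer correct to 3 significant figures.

v_y0 = 52.2 sin 35.0° = 29.94 m/s.
Set y = v_y0 t − ½ g t² = 21.9: 4.905 t² − 29.94 t + 21.9 = 0.
t = [29.94 ± √(896.4 − 429.7)] / 9.81 = (29.94 ± 21.60) / 9.81, giving t = 0.850 s or t = 5.25 s.
On the way down corresponds to the larger root: t = 5.25 s.

5.25 s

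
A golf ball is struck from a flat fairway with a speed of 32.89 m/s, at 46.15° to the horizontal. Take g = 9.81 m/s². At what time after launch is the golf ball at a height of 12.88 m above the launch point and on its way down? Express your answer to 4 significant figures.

4.212 s

v_y0 = 32.89 sin 46.15° = 23.719 m/s.
Set y = v_y0 t − ½ g t² = 12.88: 4.905 t² − 23.719 t + 12.88 = 0.
t = [23.719 ± √(562.59 − 252.71)] / 9.81 = (23.719 ± 17.603) / 9.81, giving t = 0.6234 s or t = 4.212 s.
On the way down corresponds to the larger root: t = 4.212 s.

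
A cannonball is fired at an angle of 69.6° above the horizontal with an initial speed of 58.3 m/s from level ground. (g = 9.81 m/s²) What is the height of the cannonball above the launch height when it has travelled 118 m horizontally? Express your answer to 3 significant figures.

v_x = 58.3 cos 69.6° = 20.32 m/s, v_y0 = 58.3 sin 69.6° = 54.64 m/s.
Time to reach x = 118 m: t = x / v_x = 118 / 20.32 = 5.807 s.
y = v_y0 t − ½ g t² = 54.64×5.807 − 4.905×5.807² = 152 m.

152 m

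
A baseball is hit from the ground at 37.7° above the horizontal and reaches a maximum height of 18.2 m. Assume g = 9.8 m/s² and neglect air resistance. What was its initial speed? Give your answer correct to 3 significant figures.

At maximum height v_y = 0, so (v₀ sin θ)² = 2 g H.
v₀ sin 37.7° = √(2 × 9.8 × 18.2) = 18.89 m/s.
v₀ = 18.89 / sin 37.7° = 18.89 / 0.6115 = 30.9 m/s.

30.9 m/s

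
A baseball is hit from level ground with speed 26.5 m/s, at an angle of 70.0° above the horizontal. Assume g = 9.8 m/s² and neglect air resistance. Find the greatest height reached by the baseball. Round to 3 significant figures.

31.6 m

Vertical component of launch velocity: v_y = 26.5 sin 70.0° = 24.90 m/s.
At the highest point the vertical velocity is zero, so v_y² = 2 g h_max.
h_max = (24.90)² / (2 × 9.8) = 620.0 / 19.60 = 31.6 m.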